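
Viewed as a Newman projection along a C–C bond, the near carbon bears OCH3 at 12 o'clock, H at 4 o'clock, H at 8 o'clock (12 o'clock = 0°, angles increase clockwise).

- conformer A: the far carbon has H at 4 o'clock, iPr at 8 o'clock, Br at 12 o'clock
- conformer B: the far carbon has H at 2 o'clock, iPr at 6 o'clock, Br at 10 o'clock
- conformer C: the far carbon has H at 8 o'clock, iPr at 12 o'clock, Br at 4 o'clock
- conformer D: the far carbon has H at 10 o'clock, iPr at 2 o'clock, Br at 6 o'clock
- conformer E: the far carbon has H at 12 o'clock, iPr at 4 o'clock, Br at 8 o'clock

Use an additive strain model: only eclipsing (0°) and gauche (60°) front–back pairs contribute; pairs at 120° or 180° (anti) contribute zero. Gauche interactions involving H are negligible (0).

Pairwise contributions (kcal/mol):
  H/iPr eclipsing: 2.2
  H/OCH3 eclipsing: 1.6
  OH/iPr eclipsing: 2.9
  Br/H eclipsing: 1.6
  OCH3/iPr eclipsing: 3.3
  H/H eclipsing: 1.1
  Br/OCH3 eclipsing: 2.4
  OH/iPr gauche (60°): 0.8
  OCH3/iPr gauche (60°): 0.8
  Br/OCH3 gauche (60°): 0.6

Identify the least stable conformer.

A (eclipsed): OCH3(0°)/Br(0°) eclipsed 2.4; H(120°)/H(120°) eclipsed 1.1; H(240°)/iPr(240°) eclipsed 2.2 → 5.7 kcal/mol.
B (staggered): OCH3(0°)/Br(300°) gauche 0.6 → 0.6 kcal/mol.
C (eclipsed): OCH3(0°)/iPr(0°) eclipsed 3.3; H(120°)/Br(120°) eclipsed 1.6; H(240°)/H(240°) eclipsed 1.1 → 6.0 kcal/mol.
D (staggered): OCH3(0°)/iPr(60°) gauche 0.8 → 0.8 kcal/mol.
E (eclipsed): OCH3(0°)/H(0°) eclipsed 1.6; H(120°)/iPr(120°) eclipsed 2.2; H(240°)/Br(240°) eclipsed 1.6 → 5.4 kcal/mol.
C has the highest total (6.0 kcal/mol).

C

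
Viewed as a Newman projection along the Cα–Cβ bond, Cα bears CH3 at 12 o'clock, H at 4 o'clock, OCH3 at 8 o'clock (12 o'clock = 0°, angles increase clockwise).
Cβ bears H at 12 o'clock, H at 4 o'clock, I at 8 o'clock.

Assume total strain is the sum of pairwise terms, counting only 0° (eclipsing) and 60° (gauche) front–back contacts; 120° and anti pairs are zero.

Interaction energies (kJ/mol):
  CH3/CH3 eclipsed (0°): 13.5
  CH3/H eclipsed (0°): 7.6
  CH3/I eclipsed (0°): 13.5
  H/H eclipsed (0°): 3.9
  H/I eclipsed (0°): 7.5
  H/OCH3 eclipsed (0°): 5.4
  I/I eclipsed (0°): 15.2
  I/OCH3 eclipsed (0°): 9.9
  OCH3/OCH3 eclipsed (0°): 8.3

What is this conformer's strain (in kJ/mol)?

This conformer (eclipsed): CH3(0°)/H(0°) eclipsed 7.6; H(120°)/H(120°) eclipsed 3.9; OCH3(240°)/I(240°) eclipsed 9.9 → 21.4 kJ/mol.

21.4 kJ/mol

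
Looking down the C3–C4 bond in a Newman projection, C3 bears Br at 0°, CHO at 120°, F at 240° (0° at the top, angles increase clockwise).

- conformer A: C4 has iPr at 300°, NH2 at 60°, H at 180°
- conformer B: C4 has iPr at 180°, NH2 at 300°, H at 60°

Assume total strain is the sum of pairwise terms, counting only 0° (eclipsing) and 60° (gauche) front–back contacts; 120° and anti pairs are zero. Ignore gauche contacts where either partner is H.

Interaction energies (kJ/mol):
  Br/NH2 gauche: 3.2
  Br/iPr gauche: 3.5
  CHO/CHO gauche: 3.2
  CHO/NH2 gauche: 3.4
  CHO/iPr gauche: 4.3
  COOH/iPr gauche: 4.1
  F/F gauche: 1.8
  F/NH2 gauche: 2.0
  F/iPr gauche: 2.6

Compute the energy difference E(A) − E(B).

+0.6 kJ/mol

A (staggered): Br(0°)/iPr(300°) gauche 3.5; Br(0°)/NH2(60°) gauche 3.2; CHO(120°)/NH2(60°) gauche 3.4; F(240°)/iPr(300°) gauche 2.6 → 12.7 kJ/mol.
B (staggered): Br(0°)/NH2(300°) gauche 3.2; CHO(120°)/iPr(180°) gauche 4.3; F(240°)/iPr(180°) gauche 2.6; F(240°)/NH2(300°) gauche 2.0 → 12.1 kJ/mol.
E(A) − E(B) = 12.7 − 12.1 = +0.6 kJ/mol.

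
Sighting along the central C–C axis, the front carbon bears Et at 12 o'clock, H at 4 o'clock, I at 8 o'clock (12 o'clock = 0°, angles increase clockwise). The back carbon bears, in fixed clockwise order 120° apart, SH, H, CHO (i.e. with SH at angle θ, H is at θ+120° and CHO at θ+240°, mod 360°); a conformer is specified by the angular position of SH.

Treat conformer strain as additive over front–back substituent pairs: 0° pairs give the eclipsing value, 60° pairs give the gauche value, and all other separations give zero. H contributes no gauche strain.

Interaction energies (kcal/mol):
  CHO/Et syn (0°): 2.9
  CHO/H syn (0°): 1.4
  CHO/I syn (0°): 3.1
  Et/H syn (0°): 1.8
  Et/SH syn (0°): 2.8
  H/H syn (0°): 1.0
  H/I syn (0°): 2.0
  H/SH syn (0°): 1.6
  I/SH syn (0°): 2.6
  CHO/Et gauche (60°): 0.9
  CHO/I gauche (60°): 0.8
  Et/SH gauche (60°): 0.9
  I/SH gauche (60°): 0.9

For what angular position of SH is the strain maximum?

0°

SH at 0° is eclipsed. Et at 0° is eclipsed with SH at 0° (2.8); H at 120° is eclipsed with H at 120° (1.0); I at 240° is eclipsed with CHO at 240° (3.1). Total 6.9 kcal/mol.
SH at 60° is staggered. Et at 0° is gauche with SH at 60° (0.9); Et at 0° is gauche with CHO at 300° (0.9); I at 240° is gauche with CHO at 300° (0.8). Total 2.6 kcal/mol.
SH at 120° is eclipsed. Et at 0° is eclipsed with CHO at 0° (2.9); H at 120° is eclipsed with SH at 120° (1.6); I at 240° is eclipsed with H at 240° (2.0). Total 6.5 kcal/mol.
SH at 180° is staggered. Et at 0° is gauche with CHO at 60° (0.9); I at 240° is gauche with SH at 180° (0.9). Total 1.8 kcal/mol.
SH at 240° is eclipsed. Et at 0° is eclipsed with H at 0° (1.8); H at 120° is eclipsed with CHO at 120° (1.4); I at 240° is eclipsed with SH at 240° (2.6). Total 5.8 kcal/mol.
SH at 300° is staggered. Et at 0° is gauche with SH at 300° (0.9); I at 240° is gauche with SH at 300° (0.9); I at 240° is gauche with CHO at 180° (0.8). Total 2.6 kcal/mol.
The maximum (6.9 kcal/mol) occurs with SH at 0°.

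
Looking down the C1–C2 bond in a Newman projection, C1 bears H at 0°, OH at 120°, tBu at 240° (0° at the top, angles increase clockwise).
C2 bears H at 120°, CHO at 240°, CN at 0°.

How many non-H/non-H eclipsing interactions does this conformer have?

1

Non-H eclipsing pairs: tBu(240°)/CHO(240°) — 1 interaction.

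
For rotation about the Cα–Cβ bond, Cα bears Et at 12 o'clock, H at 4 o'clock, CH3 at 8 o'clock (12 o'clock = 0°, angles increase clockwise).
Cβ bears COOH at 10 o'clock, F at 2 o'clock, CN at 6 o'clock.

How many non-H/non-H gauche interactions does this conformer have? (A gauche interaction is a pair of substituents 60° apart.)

4

Non-H gauche pairs: Et(0°)/COOH(300°); Et(0°)/F(60°); CH3(240°)/COOH(300°); CH3(240°)/CN(180°) — 4 interactions.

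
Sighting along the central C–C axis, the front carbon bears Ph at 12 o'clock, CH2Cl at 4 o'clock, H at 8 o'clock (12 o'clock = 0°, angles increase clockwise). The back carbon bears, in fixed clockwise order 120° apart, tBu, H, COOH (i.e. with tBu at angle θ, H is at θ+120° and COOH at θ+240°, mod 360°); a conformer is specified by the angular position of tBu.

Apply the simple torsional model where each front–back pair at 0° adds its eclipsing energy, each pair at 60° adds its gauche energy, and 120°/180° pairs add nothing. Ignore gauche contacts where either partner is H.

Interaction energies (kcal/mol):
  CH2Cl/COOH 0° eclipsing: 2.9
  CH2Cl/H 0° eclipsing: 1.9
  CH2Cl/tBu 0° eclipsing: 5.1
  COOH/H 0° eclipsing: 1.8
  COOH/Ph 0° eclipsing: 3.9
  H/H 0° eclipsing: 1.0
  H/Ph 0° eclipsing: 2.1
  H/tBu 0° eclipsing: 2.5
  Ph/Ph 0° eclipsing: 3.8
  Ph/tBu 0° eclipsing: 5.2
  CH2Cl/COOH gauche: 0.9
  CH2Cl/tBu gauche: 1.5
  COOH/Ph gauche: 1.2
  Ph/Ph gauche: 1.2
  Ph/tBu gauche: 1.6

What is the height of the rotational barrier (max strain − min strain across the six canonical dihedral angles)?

tBu at 0° (eclipsed): Ph–tBu eclipsed, CH2Cl–H eclipsed, H–COOH eclipsed; 5.2 + 1.9 + 1.8 = 8.9 kcal/mol.
tBu at 60° (staggered): Ph–tBu gauche, Ph–COOH gauche, CH2Cl–tBu gauche; 1.6 + 1.2 + 1.5 = 4.3 kcal/mol.
tBu at 120° (eclipsed): Ph–COOH eclipsed, CH2Cl–tBu eclipsed, H–H eclipsed; 3.9 + 5.1 + 1.0 = 10.0 kcal/mol.
tBu at 180° (staggered): Ph–COOH gauche, CH2Cl–tBu gauche, CH2Cl–COOH gauche; 1.2 + 1.5 + 0.9 = 3.6 kcal/mol.
tBu at 240° (eclipsed): Ph–H eclipsed, CH2Cl–COOH eclipsed, H–tBu eclipsed; 2.1 + 2.9 + 2.5 = 7.5 kcal/mol.
tBu at 300° (staggered): Ph–tBu gauche, CH2Cl–COOH gauche; 1.6 + 0.9 = 2.5 kcal/mol.
Max at 120° (10.0 kcal/mol), min at 300° (2.5 kcal/mol); barrier = 7.5 kcal/mol.

7.5 kcal/mol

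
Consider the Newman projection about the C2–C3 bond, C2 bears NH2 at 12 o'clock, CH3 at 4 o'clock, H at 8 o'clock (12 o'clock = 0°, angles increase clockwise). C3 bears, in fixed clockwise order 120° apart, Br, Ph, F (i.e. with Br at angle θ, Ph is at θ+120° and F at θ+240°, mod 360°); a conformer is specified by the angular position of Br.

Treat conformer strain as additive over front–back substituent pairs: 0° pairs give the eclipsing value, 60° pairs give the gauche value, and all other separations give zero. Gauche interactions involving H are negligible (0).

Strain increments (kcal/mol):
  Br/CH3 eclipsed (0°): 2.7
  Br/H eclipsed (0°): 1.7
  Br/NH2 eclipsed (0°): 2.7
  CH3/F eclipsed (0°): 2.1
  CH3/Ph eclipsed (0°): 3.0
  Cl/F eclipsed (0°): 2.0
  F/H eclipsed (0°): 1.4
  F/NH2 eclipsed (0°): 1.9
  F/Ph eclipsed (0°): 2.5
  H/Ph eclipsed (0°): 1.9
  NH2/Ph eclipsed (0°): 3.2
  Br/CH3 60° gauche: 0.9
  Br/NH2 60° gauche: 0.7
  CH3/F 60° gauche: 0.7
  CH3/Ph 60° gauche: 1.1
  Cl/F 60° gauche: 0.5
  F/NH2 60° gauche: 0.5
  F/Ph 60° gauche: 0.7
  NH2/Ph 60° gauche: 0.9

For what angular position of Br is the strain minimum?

180°

Br at 0° (eclipsed): NH2–Br eclipsed, CH3–Ph eclipsed, H–F eclipsed; 2.7 + 3.0 + 1.4 = 7.1 kcal/mol.
Br at 60° (staggered): NH2–Br gauche, NH2–F gauche, CH3–Br gauche, CH3–Ph gauche; 0.7 + 0.5 + 0.9 + 1.1 = 3.2 kcal/mol.
Br at 120° (eclipsed): NH2–F eclipsed, CH3–Br eclipsed, H–Ph eclipsed; 1.9 + 2.7 + 1.9 = 6.5 kcal/mol.
Br at 180° (staggered): NH2–Ph gauche, NH2–F gauche, CH3–Br gauche, CH3–F gauche; 0.9 + 0.5 + 0.9 + 0.7 = 3.0 kcal/mol.
Br at 240° (eclipsed): NH2–Ph eclipsed, CH3–F eclipsed, H–Br eclipsed; 3.2 + 2.1 + 1.7 = 7.0 kcal/mol.
Br at 300° (staggered): NH2–Br gauche, NH2–Ph gauche, CH3–Ph gauche, CH3–F gauche; 0.7 + 0.9 + 1.1 + 0.7 = 3.4 kcal/mol.
The minimum (3.0 kcal/mol) occurs with Br at 180°.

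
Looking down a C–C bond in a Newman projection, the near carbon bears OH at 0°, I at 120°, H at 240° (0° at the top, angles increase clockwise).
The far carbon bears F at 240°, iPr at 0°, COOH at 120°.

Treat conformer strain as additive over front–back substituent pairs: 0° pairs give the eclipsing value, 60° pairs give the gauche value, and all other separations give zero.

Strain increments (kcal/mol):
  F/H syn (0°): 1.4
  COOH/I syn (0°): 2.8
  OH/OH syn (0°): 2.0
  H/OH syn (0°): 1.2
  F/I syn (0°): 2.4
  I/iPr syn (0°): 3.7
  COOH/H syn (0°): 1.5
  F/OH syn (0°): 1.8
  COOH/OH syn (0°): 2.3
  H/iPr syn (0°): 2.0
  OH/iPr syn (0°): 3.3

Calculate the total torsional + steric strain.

7.5 kcal/mol

This conformer (eclipsed): OH–iPr eclipsed, I–COOH eclipsed, H–F eclipsed; 3.3 + 2.8 + 1.4 = 7.5 kcal/mol.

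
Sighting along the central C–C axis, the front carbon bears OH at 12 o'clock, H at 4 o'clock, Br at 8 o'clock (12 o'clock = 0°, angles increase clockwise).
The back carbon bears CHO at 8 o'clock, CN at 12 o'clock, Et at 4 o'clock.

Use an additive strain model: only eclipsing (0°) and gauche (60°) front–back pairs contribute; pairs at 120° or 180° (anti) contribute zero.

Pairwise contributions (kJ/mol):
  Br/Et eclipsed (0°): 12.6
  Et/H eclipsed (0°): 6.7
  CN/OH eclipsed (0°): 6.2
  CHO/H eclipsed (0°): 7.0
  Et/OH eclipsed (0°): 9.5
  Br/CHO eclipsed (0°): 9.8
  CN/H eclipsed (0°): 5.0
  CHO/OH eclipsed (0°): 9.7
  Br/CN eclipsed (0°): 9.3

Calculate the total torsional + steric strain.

22.7 kJ/mol

This conformer (eclipsed): OH–CN eclipsed, H–Et eclipsed, Br–CHO eclipsed; 6.2 + 6.7 + 9.8 = 22.7 kJ/mol.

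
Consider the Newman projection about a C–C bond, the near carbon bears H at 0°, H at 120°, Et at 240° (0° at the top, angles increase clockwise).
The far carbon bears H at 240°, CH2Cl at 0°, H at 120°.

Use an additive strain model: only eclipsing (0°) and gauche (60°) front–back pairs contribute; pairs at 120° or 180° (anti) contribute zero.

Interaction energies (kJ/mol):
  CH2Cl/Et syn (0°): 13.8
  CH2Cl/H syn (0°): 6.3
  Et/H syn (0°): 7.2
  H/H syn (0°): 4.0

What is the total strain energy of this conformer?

This conformer (eclipsed): H(0°)/CH2Cl(0°) eclipsed 6.3; H(120°)/H(120°) eclipsed 4.0; Et(240°)/H(240°) eclipsed 7.2 → 17.5 kJ/mol.

17.5 kJ/mol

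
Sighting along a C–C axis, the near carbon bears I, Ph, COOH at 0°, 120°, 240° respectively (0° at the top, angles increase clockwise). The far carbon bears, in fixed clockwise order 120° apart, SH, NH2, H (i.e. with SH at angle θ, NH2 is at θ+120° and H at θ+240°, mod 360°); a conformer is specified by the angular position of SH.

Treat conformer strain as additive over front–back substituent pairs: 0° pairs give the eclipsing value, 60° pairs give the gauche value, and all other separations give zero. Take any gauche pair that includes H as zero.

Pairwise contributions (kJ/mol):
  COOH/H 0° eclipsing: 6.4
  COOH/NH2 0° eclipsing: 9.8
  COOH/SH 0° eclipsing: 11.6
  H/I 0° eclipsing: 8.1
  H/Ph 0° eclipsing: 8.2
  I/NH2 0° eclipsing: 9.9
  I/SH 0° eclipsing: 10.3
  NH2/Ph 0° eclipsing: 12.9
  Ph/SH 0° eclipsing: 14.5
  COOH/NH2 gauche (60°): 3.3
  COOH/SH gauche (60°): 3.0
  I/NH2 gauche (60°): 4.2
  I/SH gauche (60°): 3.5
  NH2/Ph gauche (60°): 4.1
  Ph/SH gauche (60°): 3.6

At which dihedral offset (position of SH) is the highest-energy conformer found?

120°

SH at 0° (eclipsed): I(0°)/SH(0°) eclipsed 10.3; Ph(120°)/NH2(120°) eclipsed 12.9; COOH(240°)/H(240°) eclipsed 6.4 → 29.6 kJ/mol.
SH at 60° (staggered): I(0°)/SH(60°) gauche 3.5; Ph(120°)/SH(60°) gauche 3.6; Ph(120°)/NH2(180°) gauche 4.1; COOH(240°)/NH2(180°) gauche 3.3 → 14.5 kJ/mol.
SH at 120° (eclipsed): I(0°)/H(0°) eclipsed 8.1; Ph(120°)/SH(120°) eclipsed 14.5; COOH(240°)/NH2(240°) eclipsed 9.8 → 32.4 kJ/mol.
SH at 180° (staggered): I(0°)/NH2(300°) gauche 4.2; Ph(120°)/SH(180°) gauche 3.6; COOH(240°)/SH(180°) gauche 3.0; COOH(240°)/NH2(300°) gauche 3.3 → 14.1 kJ/mol.
SH at 240° (eclipsed): I(0°)/NH2(0°) eclipsed 9.9; Ph(120°)/H(120°) eclipsed 8.2; COOH(240°)/SH(240°) eclipsed 11.6 → 29.7 kJ/mol.
SH at 300° (staggered): I(0°)/SH(300°) gauche 3.5; I(0°)/NH2(60°) gauche 4.2; Ph(120°)/NH2(60°) gauche 4.1; COOH(240°)/SH(300°) gauche 3.0 → 14.8 kJ/mol.
The maximum (32.4 kJ/mol) occurs with SH at 120°.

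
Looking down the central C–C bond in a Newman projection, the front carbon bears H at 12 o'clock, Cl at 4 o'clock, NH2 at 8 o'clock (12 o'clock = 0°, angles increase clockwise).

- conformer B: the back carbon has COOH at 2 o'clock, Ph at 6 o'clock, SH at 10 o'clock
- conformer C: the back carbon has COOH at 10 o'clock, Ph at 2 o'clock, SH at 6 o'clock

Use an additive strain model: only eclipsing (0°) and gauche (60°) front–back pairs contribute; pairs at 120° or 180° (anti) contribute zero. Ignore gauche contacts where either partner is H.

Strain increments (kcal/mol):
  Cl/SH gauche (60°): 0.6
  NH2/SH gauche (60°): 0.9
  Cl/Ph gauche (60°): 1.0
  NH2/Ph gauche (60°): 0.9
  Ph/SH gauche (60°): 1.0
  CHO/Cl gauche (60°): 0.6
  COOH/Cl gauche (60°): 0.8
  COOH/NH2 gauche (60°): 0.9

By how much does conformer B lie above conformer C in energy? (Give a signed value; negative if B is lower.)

+0.2 kcal/mol

B (staggered): Cl–COOH gauche, Cl–Ph gauche, NH2–Ph gauche, NH2–SH gauche; 0.8 + 1.0 + 0.9 + 0.9 = 3.6 kcal/mol.
C (staggered): Cl–Ph gauche, Cl–SH gauche, NH2–COOH gauche, NH2–SH gauche; 1.0 + 0.6 + 0.9 + 0.9 = 3.4 kcal/mol.
E(B) − E(C) = 3.6 − 3.4 = +0.2 kcal/mol.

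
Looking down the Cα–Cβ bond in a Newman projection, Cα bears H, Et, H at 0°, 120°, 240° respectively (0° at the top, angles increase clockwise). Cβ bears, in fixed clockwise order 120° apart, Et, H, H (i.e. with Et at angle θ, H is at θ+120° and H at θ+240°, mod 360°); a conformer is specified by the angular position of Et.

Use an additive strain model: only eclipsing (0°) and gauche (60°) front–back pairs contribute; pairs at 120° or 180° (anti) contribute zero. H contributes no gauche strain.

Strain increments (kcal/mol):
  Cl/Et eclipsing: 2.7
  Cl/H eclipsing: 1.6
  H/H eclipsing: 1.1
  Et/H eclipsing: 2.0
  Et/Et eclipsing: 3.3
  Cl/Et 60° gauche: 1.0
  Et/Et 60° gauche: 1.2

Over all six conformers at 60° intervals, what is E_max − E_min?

5.5 kcal/mol

Et at 0° is eclipsed. H at 0° is eclipsed with Et at 0° (2.0); Et at 120° is eclipsed with H at 120° (2.0); H at 240° is eclipsed with H at 240° (1.1). Total 5.1 kcal/mol.
Et at 60° is staggered. Et at 120° is gauche with Et at 60° (1.2). Total 1.2 kcal/mol.
Et at 120° is eclipsed. H at 0° is eclipsed with H at 0° (1.1); Et at 120° is eclipsed with Et at 120° (3.3); H at 240° is eclipsed with H at 240° (1.1). Total 5.5 kcal/mol.
Et at 180° is staggered. Et at 120° is gauche with Et at 180° (1.2). Total 1.2 kcal/mol.
Et at 240° is eclipsed. H at 0° is eclipsed with H at 0° (1.1); Et at 120° is eclipsed with H at 120° (2.0); H at 240° is eclipsed with Et at 240° (2.0). Total 5.1 kcal/mol.
Et at 300° (staggered): no non-H gauche contacts → 0.0 kcal/mol.
Max at 120° (5.5 kcal/mol), min at 300° (0.0 kcal/mol); barrier = 5.5 kcal/mol.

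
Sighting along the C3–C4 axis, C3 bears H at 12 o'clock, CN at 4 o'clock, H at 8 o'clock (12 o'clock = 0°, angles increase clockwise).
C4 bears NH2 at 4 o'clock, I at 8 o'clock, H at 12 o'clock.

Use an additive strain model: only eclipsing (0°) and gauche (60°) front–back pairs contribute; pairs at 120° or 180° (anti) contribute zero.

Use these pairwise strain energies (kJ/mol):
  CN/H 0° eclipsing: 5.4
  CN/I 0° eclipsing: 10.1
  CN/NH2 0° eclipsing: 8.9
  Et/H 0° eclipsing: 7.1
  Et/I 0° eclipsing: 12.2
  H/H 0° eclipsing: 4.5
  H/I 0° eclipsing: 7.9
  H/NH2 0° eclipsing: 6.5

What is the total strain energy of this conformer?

This conformer (eclipsed): H–H eclipsed, CN–NH2 eclipsed, H–I eclipsed; 4.5 + 8.9 + 7.9 = 21.3 kJ/mol.

21.3 kJ/mol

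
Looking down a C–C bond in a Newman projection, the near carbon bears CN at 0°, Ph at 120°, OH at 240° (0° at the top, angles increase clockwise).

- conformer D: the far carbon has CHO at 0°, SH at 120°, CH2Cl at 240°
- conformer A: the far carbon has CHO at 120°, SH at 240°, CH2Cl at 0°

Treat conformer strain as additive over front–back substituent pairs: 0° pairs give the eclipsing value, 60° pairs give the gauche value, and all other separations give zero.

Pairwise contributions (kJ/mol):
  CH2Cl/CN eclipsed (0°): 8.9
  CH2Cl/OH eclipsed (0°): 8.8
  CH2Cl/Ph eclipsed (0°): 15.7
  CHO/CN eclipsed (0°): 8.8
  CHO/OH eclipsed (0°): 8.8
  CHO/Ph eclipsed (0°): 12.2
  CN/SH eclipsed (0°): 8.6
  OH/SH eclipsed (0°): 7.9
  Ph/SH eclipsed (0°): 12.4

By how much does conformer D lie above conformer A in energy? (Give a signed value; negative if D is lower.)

D (eclipsed): CN(0°)/CHO(0°) eclipsed 8.8; Ph(120°)/SH(120°) eclipsed 12.4; OH(240°)/CH2Cl(240°) eclipsed 8.8 → 30.0 kJ/mol.
A (eclipsed): CN(0°)/CH2Cl(0°) eclipsed 8.9; Ph(120°)/CHO(120°) eclipsed 12.2; OH(240°)/SH(240°) eclipsed 7.9 → 29.0 kJ/mol.
E(D) − E(A) = 30.0 − 29.0 = +1.0 kJ/mol.

+1.0 kJ/mol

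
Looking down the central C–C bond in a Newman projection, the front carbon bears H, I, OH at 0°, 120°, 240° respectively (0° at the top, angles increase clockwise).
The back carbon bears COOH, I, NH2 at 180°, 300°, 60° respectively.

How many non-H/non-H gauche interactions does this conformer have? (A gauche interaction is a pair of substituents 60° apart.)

4

Non-H gauche pairs: I(120°)/COOH(180°); I(120°)/NH2(60°); OH(240°)/COOH(180°); OH(240°)/I(300°) — 4 interactions.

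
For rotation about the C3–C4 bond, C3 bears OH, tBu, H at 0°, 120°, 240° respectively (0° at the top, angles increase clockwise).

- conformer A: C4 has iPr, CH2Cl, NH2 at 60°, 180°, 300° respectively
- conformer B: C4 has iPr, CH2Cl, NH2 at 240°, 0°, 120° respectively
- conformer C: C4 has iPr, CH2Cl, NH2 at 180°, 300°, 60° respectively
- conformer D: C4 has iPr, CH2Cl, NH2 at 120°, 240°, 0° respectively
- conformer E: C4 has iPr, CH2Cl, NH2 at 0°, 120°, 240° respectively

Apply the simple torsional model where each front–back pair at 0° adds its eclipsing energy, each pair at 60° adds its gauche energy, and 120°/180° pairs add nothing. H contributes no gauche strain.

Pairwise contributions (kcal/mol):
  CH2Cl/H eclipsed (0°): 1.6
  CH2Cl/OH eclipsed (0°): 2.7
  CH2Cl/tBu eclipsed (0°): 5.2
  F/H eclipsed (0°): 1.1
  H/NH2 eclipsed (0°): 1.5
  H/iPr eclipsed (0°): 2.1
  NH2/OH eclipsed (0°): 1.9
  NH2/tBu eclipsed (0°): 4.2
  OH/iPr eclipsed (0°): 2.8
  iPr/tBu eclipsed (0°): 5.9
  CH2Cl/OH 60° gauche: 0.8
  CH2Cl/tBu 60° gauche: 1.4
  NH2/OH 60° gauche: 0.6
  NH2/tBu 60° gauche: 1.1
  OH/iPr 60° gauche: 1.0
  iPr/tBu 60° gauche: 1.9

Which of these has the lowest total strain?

A (staggered): OH–iPr gauche, OH–NH2 gauche, tBu–iPr gauche, tBu–CH2Cl gauche; 1.0 + 0.6 + 1.9 + 1.4 = 4.9 kcal/mol.
B (eclipsed): OH–CH2Cl eclipsed, tBu–NH2 eclipsed, H–iPr eclipsed; 2.7 + 4.2 + 2.1 = 9.0 kcal/mol.
C (staggered): OH–CH2Cl gauche, OH–NH2 gauche, tBu–iPr gauche, tBu–NH2 gauche; 0.8 + 0.6 + 1.9 + 1.1 = 4.4 kcal/mol.
D (eclipsed): OH–NH2 eclipsed, tBu–iPr eclipsed, H–CH2Cl eclipsed; 1.9 + 5.9 + 1.6 = 9.4 kcal/mol.
E (eclipsed): OH–iPr eclipsed, tBu–CH2Cl eclipsed, H–NH2 eclipsed; 2.8 + 5.2 + 1.5 = 9.5 kcal/mol.
C has the lowest total (4.4 kcal/mol).

C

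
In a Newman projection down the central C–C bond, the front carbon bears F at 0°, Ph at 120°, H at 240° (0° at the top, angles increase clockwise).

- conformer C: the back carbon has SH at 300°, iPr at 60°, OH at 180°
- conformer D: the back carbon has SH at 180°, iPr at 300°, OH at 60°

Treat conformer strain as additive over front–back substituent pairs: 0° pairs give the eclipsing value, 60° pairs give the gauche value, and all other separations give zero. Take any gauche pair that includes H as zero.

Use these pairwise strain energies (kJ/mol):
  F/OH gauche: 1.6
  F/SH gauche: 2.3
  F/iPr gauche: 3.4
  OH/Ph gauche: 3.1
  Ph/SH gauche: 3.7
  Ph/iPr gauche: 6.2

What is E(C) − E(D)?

+3.2 kJ/mol

C (staggered): F–SH gauche, F–iPr gauche, Ph–iPr gauche, Ph–OH gauche; 2.3 + 3.4 + 6.2 + 3.1 = 15.0 kJ/mol.
D (staggered): F–iPr gauche, F–OH gauche, Ph–SH gauche, Ph–OH gauche; 3.4 + 1.6 + 3.7 + 3.1 = 11.8 kJ/mol.
E(C) − E(D) = 15.0 − 11.8 = +3.2 kJ/mol.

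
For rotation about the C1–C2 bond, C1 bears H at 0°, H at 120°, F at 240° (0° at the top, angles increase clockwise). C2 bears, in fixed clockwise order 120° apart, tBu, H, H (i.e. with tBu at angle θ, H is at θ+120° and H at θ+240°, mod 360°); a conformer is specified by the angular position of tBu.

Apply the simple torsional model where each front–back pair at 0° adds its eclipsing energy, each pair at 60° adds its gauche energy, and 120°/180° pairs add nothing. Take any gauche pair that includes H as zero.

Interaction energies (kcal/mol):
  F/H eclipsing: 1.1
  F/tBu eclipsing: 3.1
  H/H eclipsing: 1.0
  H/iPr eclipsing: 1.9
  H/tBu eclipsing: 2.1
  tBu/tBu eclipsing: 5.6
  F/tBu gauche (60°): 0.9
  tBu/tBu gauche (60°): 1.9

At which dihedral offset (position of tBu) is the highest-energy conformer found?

240°

tBu at 0° (eclipsed): H(0°)/tBu(0°) eclipsed 2.1; H(120°)/H(120°) eclipsed 1.0; F(240°)/H(240°) eclipsed 1.1 → 4.2 kcal/mol.
tBu at 60° (staggered): no non-H gauche contacts → 0.0 kcal/mol.
tBu at 120° (eclipsed): H(0°)/H(0°) eclipsed 1.0; H(120°)/tBu(120°) eclipsed 2.1; F(240°)/H(240°) eclipsed 1.1 → 4.2 kcal/mol.
tBu at 180° (staggered): F(240°)/tBu(180°) gauche 0.9 → 0.9 kcal/mol.
tBu at 240° (eclipsed): H(0°)/H(0°) eclipsed 1.0; H(120°)/H(120°) eclipsed 1.0; F(240°)/tBu(240°) eclipsed 3.1 → 5.1 kcal/mol.
tBu at 300° (staggered): F(240°)/tBu(300°) gauche 0.9 → 0.9 kcal/mol.
The maximum (5.1 kcal/mol) occurs with tBu at 240°.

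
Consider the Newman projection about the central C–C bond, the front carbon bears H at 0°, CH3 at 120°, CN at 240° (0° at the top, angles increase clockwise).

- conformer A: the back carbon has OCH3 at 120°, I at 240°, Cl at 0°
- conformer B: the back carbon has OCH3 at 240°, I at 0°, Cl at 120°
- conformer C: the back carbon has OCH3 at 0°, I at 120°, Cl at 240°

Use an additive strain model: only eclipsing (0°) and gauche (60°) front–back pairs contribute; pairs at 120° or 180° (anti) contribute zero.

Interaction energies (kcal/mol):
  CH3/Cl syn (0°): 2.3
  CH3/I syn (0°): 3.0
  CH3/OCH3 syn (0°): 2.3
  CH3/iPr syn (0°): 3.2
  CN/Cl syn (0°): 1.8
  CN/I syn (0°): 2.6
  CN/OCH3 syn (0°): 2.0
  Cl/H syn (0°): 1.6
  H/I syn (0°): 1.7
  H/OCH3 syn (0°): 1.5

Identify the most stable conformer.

A (eclipsed): H(0°)/Cl(0°) eclipsed 1.6; CH3(120°)/OCH3(120°) eclipsed 2.3; CN(240°)/I(240°) eclipsed 2.6 → 6.5 kcal/mol.
B (eclipsed): H(0°)/I(0°) eclipsed 1.7; CH3(120°)/Cl(120°) eclipsed 2.3; CN(240°)/OCH3(240°) eclipsed 2.0 → 6.0 kcal/mol.
C (eclipsed): H(0°)/OCH3(0°) eclipsed 1.5; CH3(120°)/I(120°) eclipsed 3.0; CN(240°)/Cl(240°) eclipsed 1.8 → 6.3 kcal/mol.
B has the lowest total (6.0 kcal/mol).

B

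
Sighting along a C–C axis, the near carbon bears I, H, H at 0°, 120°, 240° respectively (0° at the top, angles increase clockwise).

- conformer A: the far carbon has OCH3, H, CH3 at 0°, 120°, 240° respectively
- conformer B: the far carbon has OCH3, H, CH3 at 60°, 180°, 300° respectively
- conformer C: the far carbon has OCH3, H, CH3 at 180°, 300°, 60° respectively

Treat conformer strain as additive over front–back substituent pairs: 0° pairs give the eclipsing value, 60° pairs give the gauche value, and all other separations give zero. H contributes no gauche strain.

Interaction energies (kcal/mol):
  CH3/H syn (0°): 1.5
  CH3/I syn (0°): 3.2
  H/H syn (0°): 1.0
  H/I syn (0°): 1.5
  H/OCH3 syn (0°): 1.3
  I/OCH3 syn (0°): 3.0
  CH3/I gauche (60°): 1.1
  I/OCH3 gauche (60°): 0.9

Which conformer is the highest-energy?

A (eclipsed): I–OCH3 eclipsed, H–H eclipsed, H–CH3 eclipsed; 3.0 + 1.0 + 1.5 = 5.5 kcal/mol.
B (staggered): I–OCH3 gauche, I–CH3 gauche; 0.9 + 1.1 = 2.0 kcal/mol.
C (staggered): I–CH3 gauche; 1.1 = 1.1 kcal/mol.
A has the highest total (5.5 kcal/mol).

A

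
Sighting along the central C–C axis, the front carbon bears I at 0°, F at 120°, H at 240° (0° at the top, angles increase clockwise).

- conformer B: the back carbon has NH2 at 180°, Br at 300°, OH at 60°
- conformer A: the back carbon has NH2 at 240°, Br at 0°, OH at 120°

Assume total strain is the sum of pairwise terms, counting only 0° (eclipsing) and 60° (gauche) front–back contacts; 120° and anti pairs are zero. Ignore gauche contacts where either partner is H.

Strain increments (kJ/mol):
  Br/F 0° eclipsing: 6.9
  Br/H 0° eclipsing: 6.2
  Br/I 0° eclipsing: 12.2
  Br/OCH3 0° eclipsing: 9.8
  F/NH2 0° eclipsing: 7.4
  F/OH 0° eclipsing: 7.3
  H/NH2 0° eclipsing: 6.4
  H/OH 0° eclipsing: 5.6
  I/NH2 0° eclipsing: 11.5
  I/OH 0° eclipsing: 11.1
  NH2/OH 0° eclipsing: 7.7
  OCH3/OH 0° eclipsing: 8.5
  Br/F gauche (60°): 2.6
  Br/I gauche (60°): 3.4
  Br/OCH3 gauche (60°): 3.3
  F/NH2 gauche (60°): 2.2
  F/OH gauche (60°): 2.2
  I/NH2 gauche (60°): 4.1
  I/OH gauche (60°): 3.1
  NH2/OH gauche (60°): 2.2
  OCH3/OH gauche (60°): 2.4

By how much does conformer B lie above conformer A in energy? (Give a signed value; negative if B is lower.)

-15.0 kJ/mol

B (staggered): I(0°)/Br(300°) gauche 3.4; I(0°)/OH(60°) gauche 3.1; F(120°)/NH2(180°) gauche 2.2; F(120°)/OH(60°) gauche 2.2 → 10.9 kJ/mol.
A (eclipsed): I(0°)/Br(0°) eclipsed 12.2; F(120°)/OH(120°) eclipsed 7.3; H(240°)/NH2(240°) eclipsed 6.4 → 25.9 kJ/mol.
E(B) − E(A) = 10.9 − 25.9 = -15.0 kJ/mol.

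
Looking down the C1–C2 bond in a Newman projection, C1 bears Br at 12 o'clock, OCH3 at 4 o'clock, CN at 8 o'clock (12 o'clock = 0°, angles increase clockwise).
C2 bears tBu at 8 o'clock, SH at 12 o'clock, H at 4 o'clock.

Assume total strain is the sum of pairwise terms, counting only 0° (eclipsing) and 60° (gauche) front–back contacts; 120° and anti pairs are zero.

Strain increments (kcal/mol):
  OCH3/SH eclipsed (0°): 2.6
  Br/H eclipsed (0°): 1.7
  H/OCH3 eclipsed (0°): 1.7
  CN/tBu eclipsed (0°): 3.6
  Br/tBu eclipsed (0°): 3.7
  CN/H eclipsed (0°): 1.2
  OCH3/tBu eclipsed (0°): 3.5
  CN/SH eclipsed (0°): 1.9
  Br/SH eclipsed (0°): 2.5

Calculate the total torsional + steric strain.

7.8 kcal/mol

This conformer is eclipsed. Br at 0° is eclipsed with SH at 0° (2.5); OCH3 at 120° is eclipsed with H at 120° (1.7); CN at 240° is eclipsed with tBu at 240° (3.6). Total 7.8 kcal/mol.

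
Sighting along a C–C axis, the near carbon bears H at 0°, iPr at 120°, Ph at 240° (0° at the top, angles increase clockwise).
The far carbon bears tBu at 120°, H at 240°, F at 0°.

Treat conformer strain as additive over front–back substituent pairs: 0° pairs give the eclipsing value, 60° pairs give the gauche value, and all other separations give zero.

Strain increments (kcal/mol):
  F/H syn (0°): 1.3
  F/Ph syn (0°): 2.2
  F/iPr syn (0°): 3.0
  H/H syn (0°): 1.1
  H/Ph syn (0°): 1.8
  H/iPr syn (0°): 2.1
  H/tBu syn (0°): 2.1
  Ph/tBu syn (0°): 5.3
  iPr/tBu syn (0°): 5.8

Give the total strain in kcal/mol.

8.9 kcal/mol

This conformer (eclipsed): H–F eclipsed, iPr–tBu eclipsed, Ph–H eclipsed; 1.3 + 5.8 + 1.8 = 8.9 kcal/mol.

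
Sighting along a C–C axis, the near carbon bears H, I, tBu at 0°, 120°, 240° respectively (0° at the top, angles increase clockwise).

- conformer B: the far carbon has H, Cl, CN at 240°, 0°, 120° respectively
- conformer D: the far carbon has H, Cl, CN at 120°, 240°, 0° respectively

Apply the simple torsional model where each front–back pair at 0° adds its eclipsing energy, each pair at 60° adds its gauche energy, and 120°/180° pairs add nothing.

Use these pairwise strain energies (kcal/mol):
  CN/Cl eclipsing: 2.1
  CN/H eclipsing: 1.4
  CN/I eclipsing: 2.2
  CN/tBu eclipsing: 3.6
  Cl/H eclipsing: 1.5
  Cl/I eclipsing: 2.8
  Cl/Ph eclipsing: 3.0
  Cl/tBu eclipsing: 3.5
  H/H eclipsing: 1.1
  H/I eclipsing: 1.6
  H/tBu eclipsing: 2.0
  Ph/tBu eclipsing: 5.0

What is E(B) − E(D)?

B (eclipsed): H–Cl eclipsed, I–CN eclipsed, tBu–H eclipsed; 1.5 + 2.2 + 2.0 = 5.7 kcal/mol.
D (eclipsed): H–CN eclipsed, I–H eclipsed, tBu–Cl eclipsed; 1.4 + 1.6 + 3.5 = 6.5 kcal/mol.
E(B) − E(D) = 5.7 − 6.5 = -0.8 kcal/mol.

-0.8 kcal/mol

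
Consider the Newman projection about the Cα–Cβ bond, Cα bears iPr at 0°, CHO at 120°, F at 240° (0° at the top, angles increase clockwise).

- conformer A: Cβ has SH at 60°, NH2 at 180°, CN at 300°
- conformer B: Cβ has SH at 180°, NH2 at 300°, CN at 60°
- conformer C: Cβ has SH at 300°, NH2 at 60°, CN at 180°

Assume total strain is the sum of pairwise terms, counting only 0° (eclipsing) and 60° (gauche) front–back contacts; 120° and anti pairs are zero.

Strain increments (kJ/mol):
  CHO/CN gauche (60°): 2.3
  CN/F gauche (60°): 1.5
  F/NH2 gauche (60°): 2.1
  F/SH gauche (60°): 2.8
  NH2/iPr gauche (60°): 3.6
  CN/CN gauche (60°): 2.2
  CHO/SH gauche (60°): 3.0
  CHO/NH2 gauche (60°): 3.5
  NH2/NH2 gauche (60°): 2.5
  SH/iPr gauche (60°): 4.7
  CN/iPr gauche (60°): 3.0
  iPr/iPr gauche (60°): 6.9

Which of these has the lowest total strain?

A is staggered. iPr at 0° is gauche with SH at 60° (4.7); iPr at 0° is gauche with CN at 300° (3.0); CHO at 120° is gauche with SH at 60° (3.0); CHO at 120° is gauche with NH2 at 180° (3.5); F at 240° is gauche with NH2 at 180° (2.1); F at 240° is gauche with CN at 300° (1.5). Total 17.8 kJ/mol.
B is staggered. iPr at 0° is gauche with NH2 at 300° (3.6); iPr at 0° is gauche with CN at 60° (3.0); CHO at 120° is gauche with SH at 180° (3.0); CHO at 120° is gauche with CN at 60° (2.3); F at 240° is gauche with SH at 180° (2.8); F at 240° is gauche with NH2 at 300° (2.1). Total 16.8 kJ/mol.
C is staggered. iPr at 0° is gauche with SH at 300° (4.7); iPr at 0° is gauche with NH2 at 60° (3.6); CHO at 120° is gauche with NH2 at 60° (3.5); CHO at 120° is gauche with CN at 180° (2.3); F at 240° is gauche with SH at 300° (2.8); F at 240° is gauche with CN at 180° (1.5). Total 18.4 kJ/mol.
B has the lowest total (16.8 kJ/mol).

B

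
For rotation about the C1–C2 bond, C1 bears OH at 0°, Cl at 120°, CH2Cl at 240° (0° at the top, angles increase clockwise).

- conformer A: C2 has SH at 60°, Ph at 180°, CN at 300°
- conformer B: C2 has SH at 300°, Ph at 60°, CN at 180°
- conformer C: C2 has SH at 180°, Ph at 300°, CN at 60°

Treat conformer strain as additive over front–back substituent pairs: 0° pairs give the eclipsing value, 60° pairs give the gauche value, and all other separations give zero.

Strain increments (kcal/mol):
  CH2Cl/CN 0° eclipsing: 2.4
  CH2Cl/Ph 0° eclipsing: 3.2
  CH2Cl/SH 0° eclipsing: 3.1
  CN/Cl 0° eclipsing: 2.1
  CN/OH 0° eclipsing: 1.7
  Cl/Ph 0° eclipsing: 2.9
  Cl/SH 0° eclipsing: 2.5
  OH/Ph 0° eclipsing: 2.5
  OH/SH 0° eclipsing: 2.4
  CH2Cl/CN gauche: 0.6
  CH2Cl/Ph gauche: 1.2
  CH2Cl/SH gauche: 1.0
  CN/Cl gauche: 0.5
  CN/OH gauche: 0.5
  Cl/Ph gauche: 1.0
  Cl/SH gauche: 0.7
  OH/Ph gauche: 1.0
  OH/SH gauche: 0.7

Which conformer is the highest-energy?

C

A is staggered. OH at 0° is gauche with SH at 60° (0.7); OH at 0° is gauche with CN at 300° (0.5); Cl at 120° is gauche with SH at 60° (0.7); Cl at 120° is gauche with Ph at 180° (1.0); CH2Cl at 240° is gauche with Ph at 180° (1.2); CH2Cl at 240° is gauche with CN at 300° (0.6). Total 4.7 kcal/mol.
B is staggered. OH at 0° is gauche with SH at 300° (0.7); OH at 0° is gauche with Ph at 60° (1.0); Cl at 120° is gauche with Ph at 60° (1.0); Cl at 120° is gauche with CN at 180° (0.5); CH2Cl at 240° is gauche with SH at 300° (1.0); CH2Cl at 240° is gauche with CN at 180° (0.6). Total 4.8 kcal/mol.
C is staggered. OH at 0° is gauche with Ph at 300° (1.0); OH at 0° is gauche with CN at 60° (0.5); Cl at 120° is gauche with SH at 180° (0.7); Cl at 120° is gauche with CN at 60° (0.5); CH2Cl at 240° is gauche with SH at 180° (1.0); CH2Cl at 240° is gauche with Ph at 300° (1.2). Total 4.9 kcal/mol.
C has the highest total (4.9 kcal/mol).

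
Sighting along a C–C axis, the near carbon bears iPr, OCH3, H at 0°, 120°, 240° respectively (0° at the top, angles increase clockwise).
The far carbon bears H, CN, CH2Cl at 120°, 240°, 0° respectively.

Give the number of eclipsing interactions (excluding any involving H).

Non-H eclipsing pairs: iPr(0°)/CH2Cl(0°) — 1 interaction.

1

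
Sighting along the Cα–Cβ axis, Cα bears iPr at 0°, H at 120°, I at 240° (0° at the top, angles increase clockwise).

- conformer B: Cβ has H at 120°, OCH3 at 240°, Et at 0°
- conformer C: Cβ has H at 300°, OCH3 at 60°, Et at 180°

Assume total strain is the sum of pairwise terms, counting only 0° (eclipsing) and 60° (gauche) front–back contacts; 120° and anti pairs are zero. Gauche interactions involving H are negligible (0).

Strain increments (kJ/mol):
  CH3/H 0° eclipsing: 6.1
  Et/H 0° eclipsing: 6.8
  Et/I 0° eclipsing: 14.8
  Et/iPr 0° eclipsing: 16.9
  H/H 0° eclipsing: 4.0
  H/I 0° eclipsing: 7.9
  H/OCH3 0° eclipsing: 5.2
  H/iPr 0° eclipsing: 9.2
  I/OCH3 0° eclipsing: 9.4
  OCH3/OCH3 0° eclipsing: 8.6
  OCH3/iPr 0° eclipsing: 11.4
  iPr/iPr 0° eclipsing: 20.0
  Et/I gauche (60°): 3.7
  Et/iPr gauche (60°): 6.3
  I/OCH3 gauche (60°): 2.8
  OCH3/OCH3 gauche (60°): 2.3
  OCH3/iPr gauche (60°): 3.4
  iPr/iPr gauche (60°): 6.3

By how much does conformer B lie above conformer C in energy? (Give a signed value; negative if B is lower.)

+23.2 kJ/mol

B (eclipsed): iPr(0°)/Et(0°) eclipsed 16.9; H(120°)/H(120°) eclipsed 4.0; I(240°)/OCH3(240°) eclipsed 9.4 → 30.3 kJ/mol.
C (staggered): iPr(0°)/OCH3(60°) gauche 3.4; I(240°)/Et(180°) gauche 3.7 → 7.1 kJ/mol.
E(B) − E(C) = 30.3 − 7.1 = +23.2 kJ/mol.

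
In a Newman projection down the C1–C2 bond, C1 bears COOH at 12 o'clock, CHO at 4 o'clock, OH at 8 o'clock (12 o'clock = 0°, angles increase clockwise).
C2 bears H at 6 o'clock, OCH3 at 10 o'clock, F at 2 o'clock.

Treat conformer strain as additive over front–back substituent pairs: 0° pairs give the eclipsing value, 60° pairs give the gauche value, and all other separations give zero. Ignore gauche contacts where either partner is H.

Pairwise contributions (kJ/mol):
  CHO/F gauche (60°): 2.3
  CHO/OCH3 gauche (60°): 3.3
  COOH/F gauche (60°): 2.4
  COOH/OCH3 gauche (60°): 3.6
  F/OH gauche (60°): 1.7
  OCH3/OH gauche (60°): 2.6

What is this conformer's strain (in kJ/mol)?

This conformer (staggered): COOH(0°)/OCH3(300°) gauche 3.6; COOH(0°)/F(60°) gauche 2.4; CHO(120°)/F(60°) gauche 2.3; OH(240°)/OCH3(300°) gauche 2.6 → 10.9 kJ/mol.

10.9 kJ/mol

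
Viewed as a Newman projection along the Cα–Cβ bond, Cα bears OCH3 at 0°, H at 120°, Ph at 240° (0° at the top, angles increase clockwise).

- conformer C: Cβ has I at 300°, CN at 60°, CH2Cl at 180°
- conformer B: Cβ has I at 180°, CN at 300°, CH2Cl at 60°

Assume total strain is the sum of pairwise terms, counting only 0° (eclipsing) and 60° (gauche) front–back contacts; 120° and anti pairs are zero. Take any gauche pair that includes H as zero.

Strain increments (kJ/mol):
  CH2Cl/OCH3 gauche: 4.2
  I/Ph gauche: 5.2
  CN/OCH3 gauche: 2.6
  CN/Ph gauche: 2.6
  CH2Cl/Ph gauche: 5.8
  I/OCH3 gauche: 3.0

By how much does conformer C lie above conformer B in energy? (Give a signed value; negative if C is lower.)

C is staggered. OCH3 at 0° is gauche with I at 300° (3.0); OCH3 at 0° is gauche with CN at 60° (2.6); Ph at 240° is gauche with I at 300° (5.2); Ph at 240° is gauche with CH2Cl at 180° (5.8). Total 16.6 kJ/mol.
B is staggered. OCH3 at 0° is gauche with CN at 300° (2.6); OCH3 at 0° is gauche with CH2Cl at 60° (4.2); Ph at 240° is gauche with I at 180° (5.2); Ph at 240° is gauche with CN at 300° (2.6). Total 14.6 kJ/mol.
E(C) − E(B) = 16.6 − 14.6 = +2.0 kJ/mol.

+2.0 kJ/mol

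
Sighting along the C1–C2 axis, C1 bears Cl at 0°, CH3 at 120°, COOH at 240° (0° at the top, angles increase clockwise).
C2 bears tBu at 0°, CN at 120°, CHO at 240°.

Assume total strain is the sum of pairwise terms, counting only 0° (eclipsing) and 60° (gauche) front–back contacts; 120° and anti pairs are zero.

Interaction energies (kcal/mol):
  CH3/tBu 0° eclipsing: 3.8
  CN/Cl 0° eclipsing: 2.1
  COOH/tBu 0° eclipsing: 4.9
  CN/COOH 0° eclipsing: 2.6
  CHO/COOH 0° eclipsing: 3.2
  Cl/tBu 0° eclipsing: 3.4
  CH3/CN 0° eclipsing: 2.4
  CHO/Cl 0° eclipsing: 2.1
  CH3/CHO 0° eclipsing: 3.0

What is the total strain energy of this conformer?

This conformer (eclipsed): Cl–tBu eclipsed, CH3–CN eclipsed, COOH–CHO eclipsed; 3.4 + 2.4 + 3.2 = 9.0 kcal/mol.

9.0 kcal/mol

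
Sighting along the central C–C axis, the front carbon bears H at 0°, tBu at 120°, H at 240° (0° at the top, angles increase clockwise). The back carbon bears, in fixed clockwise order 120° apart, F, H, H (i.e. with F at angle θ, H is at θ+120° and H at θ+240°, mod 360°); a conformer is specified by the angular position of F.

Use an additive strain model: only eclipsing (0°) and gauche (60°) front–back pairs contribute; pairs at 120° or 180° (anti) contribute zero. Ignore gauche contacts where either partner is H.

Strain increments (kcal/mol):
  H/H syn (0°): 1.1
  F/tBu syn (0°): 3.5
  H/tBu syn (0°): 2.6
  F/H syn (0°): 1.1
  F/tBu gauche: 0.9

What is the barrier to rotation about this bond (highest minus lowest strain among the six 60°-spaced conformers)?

F at 0° is eclipsed. H at 0° is eclipsed with F at 0° (1.1); tBu at 120° is eclipsed with H at 120° (2.6); H at 240° is eclipsed with H at 240° (1.1). Total 4.8 kcal/mol.
F at 60° is staggered. tBu at 120° is gauche with F at 60° (0.9). Total 0.9 kcal/mol.
F at 120° is eclipsed. H at 0° is eclipsed with H at 0° (1.1); tBu at 120° is eclipsed with F at 120° (3.5); H at 240° is eclipsed with H at 240° (1.1). Total 5.7 kcal/mol.
F at 180° is staggered. tBu at 120° is gauche with F at 180° (0.9). Total 0.9 kcal/mol.
F at 240° is eclipsed. H at 0° is eclipsed with H at 0° (1.1); tBu at 120° is eclipsed with H at 120° (2.6); H at 240° is eclipsed with F at 240° (1.1). Total 4.8 kcal/mol.
F at 300° (staggered): no non-H gauche contacts → 0.0 kcal/mol.
Max at 120° (5.7 kcal/mol), min at 300° (0.0 kcal/mol); barrier = 5.7 kcal/mol.

5.7 kcal/mol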